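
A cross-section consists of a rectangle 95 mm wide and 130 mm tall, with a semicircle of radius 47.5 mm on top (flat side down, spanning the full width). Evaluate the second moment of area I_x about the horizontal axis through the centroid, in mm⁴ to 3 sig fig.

Treat the section as a set of non-overlapping primitives; coordinates are from the bounding-box lower-left.
Rectangular body: 95 × 130, A = 12 350 mm², y = 65 mm, Ī = 17 392 917 mm⁴.
Semicircular cap: semicircle r = 47.5, A = 3544.1 mm², y = 150.16 mm, Ī = 558 736 mm⁴.
Centroid: ȳ = ΣA·y / ΣA = 83.989 mm.
Transfer each piece to the horizontal axis through the centroid using Ī + A·d² with d = y − 83.989:
  rectangular body: d = -18.989 mm → contributes +21 846 158 mm⁴
  semicircular cap: d = 66.171 mm → contributes +16 076 749 mm⁴
Total I = 37 922 907 mm⁴.

I_x ≈ 3.79 × 10⁷ mm⁴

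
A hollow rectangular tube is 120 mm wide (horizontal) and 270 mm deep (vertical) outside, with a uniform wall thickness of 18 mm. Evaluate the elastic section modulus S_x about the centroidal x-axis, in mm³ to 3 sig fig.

Break the section into simple shapes (no overlaps), measuring from the bottom-left corner of the bounding box.
Outer rectangle: 120 × 270, A = 32 400 mm², y = 135 mm, Ī = 196 830 000 mm⁴.
Inner void (subtracted): 84 × 234, A = 19 656 mm², y = 135 mm, Ī = 89 690 328 mm⁴.
By symmetry the centroid is at mid-height, ȳ = 135 mm.
All pieces are centred on the centroidal x-axis, so I = ΣĪ (holes subtracted) = 107 139 672 mm⁴.
Extreme fibre distance c = 135 mm; S = I/c = 793 627 mm³.

S_x ≈ 7.94 × 10⁵ mm³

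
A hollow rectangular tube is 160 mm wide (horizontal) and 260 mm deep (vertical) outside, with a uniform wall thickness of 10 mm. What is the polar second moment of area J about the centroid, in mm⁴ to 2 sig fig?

J ≈ 1.1 × 10⁸ mm⁴

Break the section into simple shapes (no overlaps), measuring from the bottom-left corner of the bounding box.
Outer rectangle: 160 × 260, A = 41 600 mm², y = 130 mm, Ī = 234 346 667 mm⁴.
Inner void (subtracted): 140 × 240, A = 33 600 mm², y = 130 mm, Ī = 161 280 000 mm⁴.
By symmetry the centroid is at mid-height, ȳ = 130 mm.
All pieces are centred on the centroidal x-axis, so I = ΣĪ (holes subtracted) = 73 066 667 mm⁴.
Repeating about the centroidal y-axis gives I_y = 33 866 667 mm⁴.
Polar second moment: J = I_x + I_y = 106 933 333 mm⁴.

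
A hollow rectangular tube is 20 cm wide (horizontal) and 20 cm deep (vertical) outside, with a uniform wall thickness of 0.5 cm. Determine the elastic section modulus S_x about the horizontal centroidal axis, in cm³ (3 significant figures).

Treat the section as a set of non-overlapping primitives; coordinates are from the bounding-box lower-left.
Outer rectangle: 20 × 20, A = 400 cm², y = 10 cm, Ī = 13 333 cm⁴.
Inner void (subtracted): 19 × 19, A = 361 cm², y = 10 cm, Ī = 10 860 cm⁴.
By symmetry the centroid is at mid-height, ȳ = 10 cm.
All pieces are centred on the horizontal centroidal axis, so I = ΣĪ (holes subtracted) = 2473.3 cm⁴.
Extreme fibre distance c = 10 cm; S = I/c = 247.33 cm³.

S_x ≈ 247 cm³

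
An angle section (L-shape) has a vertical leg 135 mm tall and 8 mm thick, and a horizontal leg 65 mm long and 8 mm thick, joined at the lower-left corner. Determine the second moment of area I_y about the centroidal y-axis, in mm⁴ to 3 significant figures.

I_y ≈ 4.68 × 10⁵ mm⁴

Decompose the section into non-overlapping parts with the origin at the bottom-left of its bounding rectangle.
Vertical leg: 8 × 135, A = 1 080 mm², x = 4 mm, Ī = 5 760 mm⁴.
Horizontal leg (remainder): 57 × 8, A = 456 mm², x = 36.5 mm, Ī = 123 462 mm⁴.
Centroid: x̄ = ΣA·x / ΣA = 13.648 mm.
Transfer each piece to the centroidal y-axis using Ī + A·d² with d = x − 13.648:
  vertical leg: d = -9.6484 mm → contributes +106 300 mm⁴
  horizontal leg (remainder): d = 22.852 mm → contributes +361 582 mm⁴
Total I = 467 882 mm⁴.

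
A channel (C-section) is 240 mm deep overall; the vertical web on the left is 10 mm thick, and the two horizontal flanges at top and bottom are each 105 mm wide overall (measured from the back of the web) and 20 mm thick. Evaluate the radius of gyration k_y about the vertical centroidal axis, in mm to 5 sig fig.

Split into non-overlapping primitives; take the origin at the lower-left of the bounding box.
Web: 10 × 240, A = 2 400 mm², x = 5 mm, Ī = 20 000 mm⁴.
Top flange (beyond web): 95 × 20, A = 1 900 mm², x = 57.5 mm, Ī = 1 428 958 mm⁴.
Bottom flange (beyond web): 95 × 20, A = 1 900 mm², x = 57.5 mm, Ī = 1 428 958 mm⁴.
Centroid: x̄ = ΣA·x / ΣA = 37.17742 mm.
Transfer each piece to the vertical centroidal axis using Ī + A·d² with d = x − 37.17742:
  web: d = -32.17742 mm → contributes +2 504 927 mm⁴
  top flange (beyond web): d = 20.32258 mm → contributes +2 213 672 mm⁴
  bottom flange (beyond web): d = 20.32258 mm → contributes +2 213 672 mm⁴
Total I = 6 932 272 mm⁴.
Radius of gyration: k = √(I/A) = √(6 932 272 / 6 200) = 33.43813 mm.

k_y ≈ 33.438 mm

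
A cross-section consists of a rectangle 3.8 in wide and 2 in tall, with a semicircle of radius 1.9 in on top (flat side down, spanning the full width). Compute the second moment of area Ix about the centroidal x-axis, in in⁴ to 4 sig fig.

Treat the section as a set of non-overlapping primitives; coordinates are from the bounding-box lower-left.
Rectangular body: 3.8 × 2, A = 7.6 in², y = 1 in, Ī = 2.53333 in⁴.
Semicircular cap: semicircle r = 1.9, A = 5.67057 in², y = 2.80639 in, Ī = 1.43036 in⁴.
Centroid: ȳ = ΣA·y / ΣA = 1.77188 in.
Transfer each piece to the centroidal x-axis using Ī + A·d² with d = y − 1.77188:
  rectangular body: d = -0.771876 in → contributes +7.06136 in⁴
  semicircular cap: d = 1.03451 in → contributes +7.49906 in⁴
Total I = 14.5604 in⁴.

Ix ≈ 14.56 in⁴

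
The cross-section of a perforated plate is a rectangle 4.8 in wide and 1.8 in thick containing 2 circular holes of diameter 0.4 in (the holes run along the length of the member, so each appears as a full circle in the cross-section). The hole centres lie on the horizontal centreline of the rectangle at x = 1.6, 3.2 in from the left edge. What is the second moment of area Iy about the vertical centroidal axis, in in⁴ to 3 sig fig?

Break the section into simple shapes (no overlaps), measuring from the bottom-left corner of the bounding box.
Plate: 4.8 × 1.8, A = 8.64 in², x = 2.4 in, Ī = 16.589 in⁴.
Hole 1 (subtracted): ⌀0.4, A = 0.12566 in², x = 1.6 in, Ī = 0.0012566 in⁴.
Hole 2 (subtracted): ⌀0.4, A = 0.12566 in², x = 3.2 in, Ī = 0.0012566 in⁴.
By symmetry the centroid is at mid-width, x̄ = 2.4 in.
Transfer each piece to the vertical centroidal axis using Ī + A·d² with d = x − 2.4:
  plate: d = 0 in → contributes +16.589 in⁴
  hole 1: d = -0.8 in → contributes −0.081681 in⁴
  hole 2: d = 0.8 in → contributes −0.081681 in⁴
Total I = 16.425 in⁴.

Iy ≈ 16.4 in⁴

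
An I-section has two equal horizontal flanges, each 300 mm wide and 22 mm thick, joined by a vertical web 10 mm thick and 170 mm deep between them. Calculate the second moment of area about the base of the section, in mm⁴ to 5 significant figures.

Break the section into simple shapes (no overlaps), measuring from the bottom-left corner of the bounding box.
Bottom flange: 300 × 22, A = 6 600 mm², y = 11 mm, Ī = 266 200 mm⁴.
Web: 10 × 170, A = 1 700 mm², y = 107 mm, Ī = 4 094 167 mm⁴.
Top flange: 300 × 22, A = 6 600 mm², y = 203 mm, Ī = 266 200 mm⁴.
Transfer each piece to the bottom edge using Ī + A·d² with d = y − 0:
  bottom flange: d = 11 mm → contributes +1 064 800 mm⁴
  web: d = 107 mm → contributes +23 557 467 mm⁴
  top flange: d = 203 mm → contributes +272 245 600 mm⁴
Total I = 296 867 867 mm⁴.

I_base ≈ 2.9687 × 10⁸ mm⁴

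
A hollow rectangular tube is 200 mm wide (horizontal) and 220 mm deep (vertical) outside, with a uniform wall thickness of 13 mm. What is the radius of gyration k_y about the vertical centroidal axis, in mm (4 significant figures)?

k_y ≈ 77.48 mm

Break the section into simple shapes (no overlaps), measuring from the bottom-left corner of the bounding box.
Outer rectangle: 200 × 220, A = 44 000 mm², x = 100 mm, Ī = 146 666 667 mm⁴.
Inner void (subtracted): 174 × 194, A = 33 756 mm², x = 100 mm, Ī = 85 166 388 mm⁴.
By symmetry the centroid is at mid-width, x̄ = 100 mm.
All pieces are centred on the vertical centroidal axis, so I = ΣĪ (holes subtracted) = 61 500 279 mm⁴.
Radius of gyration: k = √(I/A) = √(61 500 279 / 10 244) = 77.4825 mm.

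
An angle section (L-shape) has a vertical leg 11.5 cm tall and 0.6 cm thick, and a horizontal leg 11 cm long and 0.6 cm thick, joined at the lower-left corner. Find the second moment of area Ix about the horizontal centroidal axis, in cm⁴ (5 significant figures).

Treat the section as a set of non-overlapping primitives; coordinates are from the bounding-box lower-left.
Vertical leg: 0.6 × 11.5, A = 6.9 cm², y = 5.75 cm, Ī = 76.04375 cm⁴.
Horizontal leg (remainder): 10.4 × 0.6, A = 6.24 cm², y = 0.3 cm, Ī = 0.1872 cm⁴.
Centroid: ȳ = ΣA·y / ΣA = 3.161872 cm.
Transfer each piece to the horizontal centroidal axis using Ī + A·d² with d = y − 3.161872:
  vertical leg: d = 2.588128 cm → contributes +122.2627 cm⁴
  horizontal leg (remainder): d = -2.861872 cm → contributes +51.29475 cm⁴
Total I = 173.5575 cm⁴.

Ix ≈ 173.56 cm⁴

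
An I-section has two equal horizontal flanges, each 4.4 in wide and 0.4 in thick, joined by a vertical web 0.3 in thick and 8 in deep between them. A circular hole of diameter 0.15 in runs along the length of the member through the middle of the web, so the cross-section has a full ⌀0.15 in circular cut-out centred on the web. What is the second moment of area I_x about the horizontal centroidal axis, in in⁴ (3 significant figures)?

Treat the section as a set of non-overlapping primitives; coordinates are from the bounding-box lower-left.
Bottom flange: 4.4 × 0.4, A = 1.76 in², y = 0.2 in, Ī = 0.023467 in⁴.
Web: 0.3 × 8, A = 2.4 in², y = 4.4 in, Ī = 12.8 in⁴.
Top flange: 4.4 × 0.4, A = 1.76 in², y = 8.6 in, Ī = 0.023467 in⁴.
Hole (subtracted): ⌀0.15, A = 0.017671 in², y = 4.4 in, Ī = 0.00002485 in⁴.
By symmetry the centroid is at mid-height, ȳ = 4.4 in.
Transfer each piece to the horizontal centroidal axis using Ī + A·d² with d = y − 4.4:
  bottom flange: d = -4.2 in → contributes +31.07 in⁴
  web: d = 0 in → contributes +12.8 in⁴
  top flange: d = 4.2 in → contributes +31.07 in⁴
  hole: d = 0 in → contributes −0.00002485 in⁴
Total I = 74.94 in⁴.

I_x ≈ 74.9 in⁴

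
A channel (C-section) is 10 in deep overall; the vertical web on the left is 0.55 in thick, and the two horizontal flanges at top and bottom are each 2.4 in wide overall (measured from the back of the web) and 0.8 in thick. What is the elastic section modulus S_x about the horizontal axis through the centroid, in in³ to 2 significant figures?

S_x ≈ 22 in³

Treat the section as a set of non-overlapping primitives; coordinates are from the bounding-box lower-left.
Web: 0.55 × 10, A = 5.5 in², y = 5 in, Ī = 45.83 in⁴.
Top flange (beyond web): 1.85 × 0.8, A = 1.48 in², y = 9.6 in, Ī = 0.07893 in⁴.
Bottom flange (beyond web): 1.85 × 0.8, A = 1.48 in², y = 0.4 in, Ī = 0.07893 in⁴.
By symmetry the centroid is at mid-height, ȳ = 5 in.
Transfer each piece to the horizontal axis through the centroid using Ī + A·d² with d = y − 5:
  web: d = 0 in → contributes +45.83 in⁴
  top flange (beyond web): d = 4.6 in → contributes +31.4 in⁴
  bottom flange (beyond web): d = -4.6 in → contributes +31.4 in⁴
Total I = 108.6 in⁴.
Extreme fibre distance c = 5 in; S = I/c = 21.72 in³.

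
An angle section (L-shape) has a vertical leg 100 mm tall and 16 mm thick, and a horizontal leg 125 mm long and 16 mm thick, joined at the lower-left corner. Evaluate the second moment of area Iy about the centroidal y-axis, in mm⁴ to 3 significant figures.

Iy ≈ 5.02 × 10⁶ mm⁴

Treat the section as a set of non-overlapping primitives; coordinates are from the bounding-box lower-left.
Vertical leg: 16 × 100, A = 1 600 mm², x = 8 mm, Ī = 34 133 mm⁴.
Horizontal leg (remainder): 109 × 16, A = 1 744 mm², x = 70.5 mm, Ī = 1 726 705 mm⁴.
Centroid: x̄ = ΣA·x / ΣA = 40.596 mm.
Transfer each piece to the centroidal y-axis using Ī + A·d² with d = x − 40.596:
  vertical leg: d = -32.596 mm → contributes +1 734 100 mm⁴
  horizontal leg (remainder): d = 29.904 mm → contributes +3 286 308 mm⁴
Total I = 5 020 408 mm⁴.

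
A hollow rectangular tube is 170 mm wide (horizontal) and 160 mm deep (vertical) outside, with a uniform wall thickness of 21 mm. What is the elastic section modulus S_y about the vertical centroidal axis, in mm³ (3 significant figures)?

Treat the section as a set of non-overlapping primitives; coordinates are from the bounding-box lower-left.
Outer rectangle: 170 × 160, A = 27 200 mm², x = 85 mm, Ī = 65 506 667 mm⁴.
Inner void (subtracted): 128 × 118, A = 15 104 mm², x = 85 mm, Ī = 20 621 995 mm⁴.
By symmetry the centroid is at mid-width, x̄ = 85 mm.
All pieces are centred on the vertical centroidal axis, so I = ΣĪ (holes subtracted) = 44 884 672 mm⁴.
Extreme fibre distance c = 85 mm; S = I/c = 528 055 mm³.

S_y ≈ 5.28 × 10⁵ mm³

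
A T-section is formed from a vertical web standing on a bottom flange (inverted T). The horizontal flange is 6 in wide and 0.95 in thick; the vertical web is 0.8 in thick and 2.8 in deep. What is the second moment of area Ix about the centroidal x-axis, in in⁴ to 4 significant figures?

Split into non-overlapping primitives; take the origin at the lower-left of the bounding box.
Flange: 6 × 0.95, A = 5.7 in², y = 0.475 in, Ī = 0.428688 in⁴.
Web: 0.8 × 2.8, A = 2.24 in², y = 2.35 in, Ī = 1.46347 in⁴.
Centroid: ȳ = ΣA·y / ΣA = 1.00397 in.
Transfer each piece to the centroidal x-axis using Ī + A·d² with d = y − 1.00397:
  flange: d = -0.528967 in → contributes +2.02358 in⁴
  web: d = 1.34603 in → contributes +5.52191 in⁴
Total I = 7.54549 in⁴.

Ix ≈ 7.545 in⁴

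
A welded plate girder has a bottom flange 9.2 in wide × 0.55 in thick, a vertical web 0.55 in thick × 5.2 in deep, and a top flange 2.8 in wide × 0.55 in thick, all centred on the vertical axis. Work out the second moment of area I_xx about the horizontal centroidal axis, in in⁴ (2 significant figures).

I_xx ≈ 50 in⁴

Decompose the section into non-overlapping parts with the origin at the bottom-left of its bounding rectangle.
Bottom plate: 9.2 × 0.55, A = 5.06 in², y = 0.275 in, Ī = 0.1276 in⁴.
Web plate: 0.55 × 5.2, A = 2.86 in², y = 3.15 in, Ī = 6.445 in⁴.
Top plate: 2.8 × 0.55, A = 1.54 in², y = 6.025 in, Ī = 0.03882 in⁴.
Centroid: ȳ = ΣA·y / ΣA = 2.08 in.
Transfer each piece to the horizontal centroidal axis using Ī + A·d² with d = y − 2.08:
  bottom plate: d = -1.805 in → contributes +16.62 in⁴
  web plate: d = 1.07 in → contributes +9.718 in⁴
  top plate: d = 3.945 in → contributes +24 in⁴
Total I = 50.34 in⁴.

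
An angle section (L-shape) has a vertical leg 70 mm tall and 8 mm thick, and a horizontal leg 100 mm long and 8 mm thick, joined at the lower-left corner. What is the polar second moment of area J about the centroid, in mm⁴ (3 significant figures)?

Decompose the section into non-overlapping parts with the origin at the bottom-left of its bounding rectangle.
Vertical leg: 8 × 70, A = 560 mm², y = 35 mm, Ī = 228 667 mm⁴.
Horizontal leg (remainder): 92 × 8, A = 736 mm², y = 4 mm, Ī = 3925.3 mm⁴.
Centroid: ȳ = ΣA·y / ΣA = 17.395 mm.
Transfer each piece to the centroidal x-axis using Ī + A·d² with d = y − 17.395:
  vertical leg: d = 17.605 mm → contributes +402 230 mm⁴
  horizontal leg (remainder): d = -13.395 mm → contributes +135 984 mm⁴
Total I = 538 214 mm⁴.
For the y-axis: x̄ = 32.395 mm.
Repeating about the centroidal y-axis gives I_y = 1 317 174 mm⁴.
Polar second moment: J = I_x + I_y = 1 855 387 mm⁴.

J ≈ 1.86 × 10⁶ mm⁴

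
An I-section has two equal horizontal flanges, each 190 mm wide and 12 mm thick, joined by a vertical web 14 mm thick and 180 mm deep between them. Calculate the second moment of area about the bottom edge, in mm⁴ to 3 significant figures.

Decompose the section into non-overlapping parts with the origin at the bottom-left of its bounding rectangle.
Bottom flange: 190 × 12, A = 2 280 mm², y = 6 mm, Ī = 27 360 mm⁴.
Web: 14 × 180, A = 2 520 mm², y = 102 mm, Ī = 6 804 000 mm⁴.
Top flange: 190 × 12, A = 2 280 mm², y = 198 mm, Ī = 27 360 mm⁴.
Transfer each piece to a horizontal axis along the bottom face using Ī + A·d² with d = y − 0:
  bottom flange: d = 6 mm → contributes +109 440 mm⁴
  web: d = 102 mm → contributes +33 022 080 mm⁴
  top flange: d = 198 mm → contributes +89 412 480 mm⁴
Total I = 122 544 000 mm⁴.

I_base ≈ 1.23 × 10⁸ mm⁴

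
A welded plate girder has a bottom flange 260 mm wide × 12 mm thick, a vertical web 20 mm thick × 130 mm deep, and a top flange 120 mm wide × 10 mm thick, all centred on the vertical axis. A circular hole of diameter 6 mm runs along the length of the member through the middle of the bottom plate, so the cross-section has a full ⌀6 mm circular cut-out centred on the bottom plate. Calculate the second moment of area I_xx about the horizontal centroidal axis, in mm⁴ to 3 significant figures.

Break the section into simple shapes (no overlaps), measuring from the bottom-left corner of the bounding box.
Bottom plate: 260 × 12, A = 3 120 mm², y = 6 mm, Ī = 37 440 mm⁴.
Web plate: 20 × 130, A = 2 600 mm², y = 77 mm, Ī = 3 661 667 mm⁴.
Top plate: 120 × 10, A = 1 200 mm², y = 147 mm, Ī = 10 000 mm⁴.
Hole (subtracted): ⌀6, A = 28.274 mm², y = 6 mm, Ī = 63.617 mm⁴.
Centroid: ȳ = ΣA·y / ΣA = 57.337 mm.
Transfer each piece to the horizontal centroidal axis using Ī + A·d² with d = y − 57.337:
  bottom plate: d = -51.337 mm → contributes +8 260 137 mm⁴
  web plate: d = 19.663 mm → contributes +4 666 922 mm⁴
  top plate: d = 89.663 mm → contributes +9 657 361 mm⁴
  hole: d = -51.337 mm → contributes −74 580 mm⁴
Total I = 22 509 839 mm⁴.

I_xx ≈ 2.25 × 10⁷ mm⁴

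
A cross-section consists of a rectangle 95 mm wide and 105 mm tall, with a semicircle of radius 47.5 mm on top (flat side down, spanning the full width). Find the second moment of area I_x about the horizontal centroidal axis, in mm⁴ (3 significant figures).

Treat the section as a set of non-overlapping primitives; coordinates are from the bounding-box lower-left.
Rectangular body: 95 × 105, A = 9 975 mm², y = 52.5 mm, Ī = 9 164 531 mm⁴.
Semicircular cap: semicircle r = 47.5, A = 3544.1 mm², y = 125.16 mm, Ī = 558 736 mm⁴.
Centroid: ȳ = ΣA·y / ΣA = 71.548 mm.
Transfer each piece to the horizontal centroidal axis using Ī + A·d² with d = y − 71.548:
  rectangular body: d = -19.048 mm → contributes +12 783 770 mm⁴
  semicircular cap: d = 53.612 mm → contributes +10 745 191 mm⁴
Total I = 23 528 961 mm⁴.

I_x ≈ 2.35 × 10⁷ mm⁴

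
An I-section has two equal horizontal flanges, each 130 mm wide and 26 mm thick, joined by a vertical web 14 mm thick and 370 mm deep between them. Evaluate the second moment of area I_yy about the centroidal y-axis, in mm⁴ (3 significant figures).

Split into non-overlapping primitives; take the origin at the lower-left of the bounding box.
Bottom flange: 130 × 26, A = 3 380 mm², x = 65 mm, Ī = 4 760 167 mm⁴.
Web: 14 × 370, A = 5 180 mm², x = 65 mm, Ī = 84 607 mm⁴.
Top flange: 130 × 26, A = 3 380 mm², x = 65 mm, Ī = 4 760 167 mm⁴.
By symmetry the centroid is at mid-width, x̄ = 65 mm.
All pieces are centred on the centroidal y-axis, so I = ΣĪ = 9 604 940 mm⁴.

I_yy ≈ 9.60 × 10⁶ mm⁴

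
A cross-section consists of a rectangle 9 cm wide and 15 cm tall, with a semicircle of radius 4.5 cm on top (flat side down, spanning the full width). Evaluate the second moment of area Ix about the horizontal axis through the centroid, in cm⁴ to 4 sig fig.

Ix ≈ 4856 cm⁴

Split into non-overlapping primitives; take the origin at the lower-left of the bounding box.
Rectangular body: 9 × 15, A = 135 cm², y = 7.5 cm, Ī = 2531.25 cm⁴.
Semicircular cap: semicircle r = 4.5, A = 31.8086 cm², y = 16.9099 cm, Ī = 45.0072 cm⁴.
Centroid: ȳ = ΣA·y / ΣA = 9.29436 cm.
Transfer each piece to the horizontal axis through the centroid using Ī + A·d² with d = y − 9.29436:
  rectangular body: d = -1.79436 cm → contributes +2965.91 cm⁴
  semicircular cap: d = 7.6155 cm → contributes +1889.77 cm⁴
Total I = 4855.69 cm⁴.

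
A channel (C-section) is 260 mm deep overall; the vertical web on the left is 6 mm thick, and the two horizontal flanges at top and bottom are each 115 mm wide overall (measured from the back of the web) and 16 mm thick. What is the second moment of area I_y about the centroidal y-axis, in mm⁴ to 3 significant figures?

Split into non-overlapping primitives; take the origin at the lower-left of the bounding box.
Web: 6 × 260, A = 1 560 mm², x = 3 mm, Ī = 4 680 mm⁴.
Top flange (beyond web): 109 × 16, A = 1 744 mm², x = 60.5 mm, Ī = 1 726 705 mm⁴.
Bottom flange (beyond web): 109 × 16, A = 1 744 mm², x = 60.5 mm, Ī = 1 726 705 mm⁴.
Centroid: x̄ = ΣA·x / ΣA = 42.731 mm.
Transfer each piece to the centroidal y-axis using Ī + A·d² with d = x − 42.731:
  web: d = -39.731 mm → contributes +2 467 170 mm⁴
  top flange (beyond web): d = 17.769 mm → contributes +2 277 377 mm⁴
  bottom flange (beyond web): d = 17.769 mm → contributes +2 277 377 mm⁴
Total I = 7 021 924 mm⁴.

I_y ≈ 7.02 × 10⁶ mm⁴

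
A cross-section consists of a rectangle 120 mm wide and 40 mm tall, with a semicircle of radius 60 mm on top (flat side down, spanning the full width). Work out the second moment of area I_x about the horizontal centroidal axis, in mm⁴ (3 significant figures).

Break the section into simple shapes (no overlaps), measuring from the bottom-left corner of the bounding box.
Rectangular body: 120 × 40, A = 4 800 mm², y = 20 mm, Ī = 640 000 mm⁴.
Semicircular cap: semicircle r = 60, A = 5654.9 mm², y = 65.465 mm, Ī = 1 422 450 mm⁴.
Centroid: ȳ = ΣA·y / ΣA = 44.591 mm.
Transfer each piece to the horizontal centroidal axis using Ī + A·d² with d = y − 44.591:
  rectangular body: d = -24.591 mm → contributes +3 542 681 mm⁴
  semicircular cap: d = 20.874 mm → contributes +3 886 323 mm⁴
Total I = 7 429 004 mm⁴.

I_x ≈ 7.43 × 10⁶ mm⁴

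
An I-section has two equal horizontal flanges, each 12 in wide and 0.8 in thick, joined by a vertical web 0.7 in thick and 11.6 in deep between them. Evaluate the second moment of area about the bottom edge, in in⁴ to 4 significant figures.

I_base ≈ 2020 in⁴

Break the section into simple shapes (no overlaps), measuring from the bottom-left corner of the bounding box.
Bottom flange: 12 × 0.8, A = 9.6 in², y = 0.4 in, Ī = 0.512 in⁴.
Web: 0.7 × 11.6, A = 8.12 in², y = 6.6 in, Ī = 91.0523 in⁴.
Top flange: 12 × 0.8, A = 9.6 in², y = 12.8 in, Ī = 0.512 in⁴.
Transfer each piece to a horizontal axis along the bottom face using Ī + A·d² with d = y − 0:
  bottom flange: d = 0.4 in → contributes +2.048 in⁴
  web: d = 6.6 in → contributes +444.759 in⁴
  top flange: d = 12.8 in → contributes +1573.38 in⁴
Total I = 2020.18 in⁴.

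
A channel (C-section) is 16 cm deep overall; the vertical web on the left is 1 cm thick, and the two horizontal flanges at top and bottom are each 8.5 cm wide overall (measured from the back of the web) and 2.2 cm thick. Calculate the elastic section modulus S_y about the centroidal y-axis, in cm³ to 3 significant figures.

S_y ≈ 68.3 cm³

Break the section into simple shapes (no overlaps), measuring from the bottom-left corner of the bounding box.
Web: 1 × 16, A = 16 cm², x = 0.5 cm, Ī = 1.3333 cm⁴.
Top flange (beyond web): 7.5 × 2.2, A = 16.5 cm², x = 4.75 cm, Ī = 77.344 cm⁴.
Bottom flange (beyond web): 7.5 × 2.2, A = 16.5 cm², x = 4.75 cm, Ī = 77.344 cm⁴.
Centroid: x̄ = ΣA·x / ΣA = 3.3622 cm.
Transfer each piece to the centroidal y-axis using Ī + A·d² with d = x − 3.3622:
  web: d = -2.8622 cm → contributes +132.41 cm⁴
  top flange (beyond web): d = 1.3878 cm → contributes +109.12 cm⁴
  bottom flange (beyond web): d = 1.3878 cm → contributes +109.12 cm⁴
Total I = 350.65 cm⁴.
Extreme fibre distance c = 5.1378 cm; S = I/c = 68.25 cm³.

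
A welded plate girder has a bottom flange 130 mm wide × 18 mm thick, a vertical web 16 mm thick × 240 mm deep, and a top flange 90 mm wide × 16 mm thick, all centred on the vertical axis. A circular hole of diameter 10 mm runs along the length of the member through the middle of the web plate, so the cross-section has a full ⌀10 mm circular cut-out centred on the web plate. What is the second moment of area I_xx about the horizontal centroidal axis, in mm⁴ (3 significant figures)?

I_xx ≈ 7.92 × 10⁷ mm⁴

Split into non-overlapping primitives; take the origin at the lower-left of the bounding box.
Bottom plate: 130 × 18, A = 2 340 mm², y = 9 mm, Ī = 63 180 mm⁴.
Web plate: 16 × 240, A = 3 840 mm², y = 138 mm, Ī = 18 432 000 mm⁴.
Top plate: 90 × 16, A = 1 440 mm², y = 266 mm, Ī = 30 720 mm⁴.
Hole (subtracted): ⌀10, A = 78.54 mm², y = 138 mm, Ī = 490.87 mm⁴.
Centroid: ȳ = ΣA·y / ΣA = 122.41 mm.
Transfer each piece to the horizontal centroidal axis using Ī + A·d² with d = y − 122.41:
  bottom plate: d = -113.41 mm → contributes +30 162 065 mm⁴
  web plate: d = 15.586 mm → contributes +19 364 807 mm⁴
  top plate: d = 143.59 mm → contributes +29 719 047 mm⁴
  hole: d = 15.586 mm → contributes −19 570 mm⁴
Total I = 79 226 349 mm⁴.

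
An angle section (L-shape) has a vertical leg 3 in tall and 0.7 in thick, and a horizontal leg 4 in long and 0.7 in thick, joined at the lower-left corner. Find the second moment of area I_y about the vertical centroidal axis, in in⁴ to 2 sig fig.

I_y ≈ 6.6 in⁴

Break the section into simple shapes (no overlaps), measuring from the bottom-left corner of the bounding box.
Vertical leg: 0.7 × 3, A = 2.1 in², x = 0.35 in, Ī = 0.08575 in⁴.
Horizontal leg (remainder): 3.3 × 0.7, A = 2.31 in², x = 2.35 in, Ī = 2.096 in⁴.
Centroid: x̄ = ΣA·x / ΣA = 1.398 in.
Transfer each piece to the vertical centroidal axis using Ī + A·d² with d = x − 1.398:
  vertical leg: d = -1.048 in → contributes +2.391 in⁴
  horizontal leg (remainder): d = 0.9524 in → contributes +4.192 in⁴
Total I = 6.582 in⁴.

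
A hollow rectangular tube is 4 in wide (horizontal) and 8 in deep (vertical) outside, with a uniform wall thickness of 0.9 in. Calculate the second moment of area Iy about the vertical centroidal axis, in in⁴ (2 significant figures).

Iy ≈ 37 in⁴

Treat the section as a set of non-overlapping primitives; coordinates are from the bounding-box lower-left.
Outer rectangle: 4 × 8, A = 32 in², x = 2 in, Ī = 42.67 in⁴.
Inner void (subtracted): 2.2 × 6.2, A = 13.64 in², x = 2 in, Ī = 5.501 in⁴.
By symmetry the centroid is at mid-width, x̄ = 2 in.
All pieces are centred on the vertical centroidal axis, so I = ΣĪ (holes subtracted) = 37.17 in⁴.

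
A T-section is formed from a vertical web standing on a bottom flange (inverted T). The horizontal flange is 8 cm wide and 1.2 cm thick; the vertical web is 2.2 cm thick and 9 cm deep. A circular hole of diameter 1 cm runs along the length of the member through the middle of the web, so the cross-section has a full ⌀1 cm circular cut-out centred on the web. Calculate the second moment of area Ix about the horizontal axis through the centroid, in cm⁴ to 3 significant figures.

Split into non-overlapping primitives; take the origin at the lower-left of the bounding box.
Flange: 8 × 1.2, A = 9.6 cm², y = 0.6 cm, Ī = 1.152 cm⁴.
Web: 2.2 × 9, A = 19.8 cm², y = 5.7 cm, Ī = 133.65 cm⁴.
Hole (subtracted): ⌀1, A = 0.7854 cm², y = 5.7 cm, Ī = 0.049087 cm⁴.
Centroid: ȳ = ΣA·y / ΣA = 3.989 cm.
Transfer each piece to the horizontal axis through the centroid using Ī + A·d² with d = y − 3.989:
  flange: d = -3.389 cm → contributes +111.41 cm⁴
  web: d = 1.711 cm → contributes +191.62 cm⁴
  hole: d = 1.711 cm → contributes −2.3484 cm⁴
Total I = 300.68 cm⁴.

Ix ≈ 301 cm⁴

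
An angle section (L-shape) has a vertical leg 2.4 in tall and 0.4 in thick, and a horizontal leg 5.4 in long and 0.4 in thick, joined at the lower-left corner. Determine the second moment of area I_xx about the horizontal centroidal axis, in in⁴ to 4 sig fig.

I_xx ≈ 1.136 in⁴

Break the section into simple shapes (no overlaps), measuring from the bottom-left corner of the bounding box.
Vertical leg: 0.4 × 2.4, A = 0.96 in², y = 1.2 in, Ī = 0.4608 in⁴.
Horizontal leg (remainder): 5 × 0.4, A = 2 in², y = 0.2 in, Ī = 0.0266667 in⁴.
Centroid: ȳ = ΣA·y / ΣA = 0.524324 in.
Transfer each piece to the horizontal centroidal axis using Ī + A·d² with d = y − 0.524324:
  vertical leg: d = 0.675676 in → contributes +0.899076 in⁴
  horizontal leg (remainder): d = -0.324324 in → contributes +0.237039 in⁴
Total I = 1.13612 in⁴.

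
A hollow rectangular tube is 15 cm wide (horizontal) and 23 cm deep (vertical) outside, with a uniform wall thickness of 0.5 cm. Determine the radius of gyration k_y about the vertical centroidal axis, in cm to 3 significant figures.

k_y ≈ 6.23 cm

Treat the section as a set of non-overlapping primitives; coordinates are from the bounding-box lower-left.
Outer rectangle: 15 × 23, A = 345 cm², x = 7.5 cm, Ī = 6468.8 cm⁴.
Inner void (subtracted): 14 × 22, A = 308 cm², x = 7.5 cm, Ī = 5030.7 cm⁴.
By symmetry the centroid is at mid-width, x̄ = 7.5 cm.
All pieces are centred on the vertical centroidal axis, so I = ΣĪ (holes subtracted) = 1438.1 cm⁴.
Radius of gyration: k = √(I/A) = √(1438.1 / 37) = 6.2343 cm.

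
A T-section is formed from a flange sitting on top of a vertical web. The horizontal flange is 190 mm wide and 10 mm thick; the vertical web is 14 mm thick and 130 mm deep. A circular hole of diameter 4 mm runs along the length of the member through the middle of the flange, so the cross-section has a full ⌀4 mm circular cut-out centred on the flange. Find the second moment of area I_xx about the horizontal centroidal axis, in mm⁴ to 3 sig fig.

Decompose the section into non-overlapping parts with the origin at the bottom-left of its bounding rectangle.
Flange: 190 × 10, A = 1 900 mm², y = 135 mm, Ī = 15 833 mm⁴.
Web: 14 × 130, A = 1 820 mm², y = 65 mm, Ī = 2 563 167 mm⁴.
Hole (subtracted): ⌀4, A = 12.566 mm², y = 135 mm, Ī = 12.566 mm⁴.
Centroid: ȳ = ΣA·y / ΣA = 100.64 mm.
Transfer each piece to the horizontal centroidal axis using Ī + A·d² with d = y − 100.64:
  flange: d = 34.363 mm → contributes +2 259 435 mm⁴
  web: d = -35.637 mm → contributes +4 874 508 mm⁴
  hole: d = 34.363 mm → contributes −14 851 mm⁴
Total I = 7 119 091 mm⁴.

I_xx ≈ 7.12 × 10⁶ mm⁴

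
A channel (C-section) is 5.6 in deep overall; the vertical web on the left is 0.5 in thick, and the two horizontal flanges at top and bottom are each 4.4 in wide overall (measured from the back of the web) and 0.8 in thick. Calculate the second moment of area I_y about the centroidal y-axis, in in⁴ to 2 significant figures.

Treat the section as a set of non-overlapping primitives; coordinates are from the bounding-box lower-left.
Web: 0.5 × 5.6, A = 2.8 in², x = 0.25 in, Ī = 0.05833 in⁴.
Top flange (beyond web): 3.9 × 0.8, A = 3.12 in², x = 2.45 in, Ī = 3.955 in⁴.
Bottom flange (beyond web): 3.9 × 0.8, A = 3.12 in², x = 2.45 in, Ī = 3.955 in⁴.
Centroid: x̄ = ΣA·x / ΣA = 1.769 in.
Transfer each piece to the centroidal y-axis using Ī + A·d² with d = x − 1.769:
  web: d = -1.519 in → contributes +6.515 in⁴
  top flange (beyond web): d = 0.6814 in → contributes +5.403 in⁴
  bottom flange (beyond web): d = 0.6814 in → contributes +5.403 in⁴
Total I = 17.32 in⁴.

I_y ≈ 17 in⁴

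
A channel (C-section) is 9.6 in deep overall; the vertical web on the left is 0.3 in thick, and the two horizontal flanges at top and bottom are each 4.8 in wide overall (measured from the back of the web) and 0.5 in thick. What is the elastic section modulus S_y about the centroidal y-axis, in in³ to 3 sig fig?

Split into non-overlapping primitives; take the origin at the lower-left of the bounding box.
Web: 0.3 × 9.6, A = 2.88 in², x = 0.15 in, Ī = 0.0216 in⁴.
Top flange (beyond web): 4.5 × 0.5, A = 2.25 in², x = 2.55 in, Ī = 3.7969 in⁴.
Bottom flange (beyond web): 4.5 × 0.5, A = 2.25 in², x = 2.55 in, Ī = 3.7969 in⁴.
Centroid: x̄ = ΣA·x / ΣA = 1.6134 in.
Transfer each piece to the centroidal y-axis using Ī + A·d² with d = x − 1.6134:
  web: d = -1.4634 in → contributes +6.1894 in⁴
  top flange (beyond web): d = 0.93659 in → contributes +5.7706 in⁴
  bottom flange (beyond web): d = 0.93659 in → contributes +5.7706 in⁴
Total I = 17.73 in⁴.
Extreme fibre distance c = 3.1866 in; S = I/c = 5.5641 in³.

S_y ≈ 5.56 in³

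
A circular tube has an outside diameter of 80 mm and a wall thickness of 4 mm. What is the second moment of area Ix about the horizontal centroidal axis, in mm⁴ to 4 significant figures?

Treat the section as a set of non-overlapping primitives; coordinates are from the bounding-box lower-left.
Outer circle: ⌀80, A = 5026.55 mm², y = 40 mm, Ī = 2 010 619 mm⁴.
Bore (subtracted): ⌀72, A = 4071.5 mm², y = 40 mm, Ī = 1 319 167 mm⁴.
By symmetry the centroid is at mid-height, ȳ = 40 mm.
All pieces are centred on the horizontal centroidal axis, so I = ΣĪ (holes subtracted) = 691 452 mm⁴.

Ix ≈ 6.915 × 10⁵ mm⁴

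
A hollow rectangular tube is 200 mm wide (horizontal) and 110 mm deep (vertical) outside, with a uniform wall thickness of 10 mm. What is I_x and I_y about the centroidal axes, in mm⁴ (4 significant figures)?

I_x ≈ 1.125 × 10⁷ mm⁴, I_y ≈ 2.959 × 10⁷ mm⁴

Split into non-overlapping primitives; take the origin at the lower-left of the bounding box.
Outer rectangle: 200 × 110, A = 22 000 mm², y = 55 mm, Ī = 22 183 333 mm⁴.
Inner void (subtracted): 180 × 90, A = 16 200 mm², y = 55 mm, Ī = 10 935 000 mm⁴.
By symmetry the centroid is at mid-height, ȳ = 55 mm.
All pieces are centred on the centroidal x-axis, so I = ΣĪ (holes subtracted) = 11 248 333 mm⁴.
Repeating about the centroidal y-axis gives I_y = 29 593 333 mm⁴.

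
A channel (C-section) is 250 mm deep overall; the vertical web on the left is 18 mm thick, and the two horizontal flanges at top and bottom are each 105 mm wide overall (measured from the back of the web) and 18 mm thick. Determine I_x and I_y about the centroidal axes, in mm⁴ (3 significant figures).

I_x ≈ 6.57 × 10⁷ mm⁴, I_y ≈ 7.19 × 10⁶ mm⁴

Decompose the section into non-overlapping parts with the origin at the bottom-left of its bounding rectangle.
Web: 18 × 250, A = 4 500 mm², y = 125 mm, Ī = 23 437 500 mm⁴.
Top flange (beyond web): 87 × 18, A = 1 566 mm², y = 241 mm, Ī = 42 282 mm⁴.
Bottom flange (beyond web): 87 × 18, A = 1 566 mm², y = 9 mm, Ī = 42 282 mm⁴.
By symmetry the centroid is at mid-height, ȳ = 125 mm.
Transfer each piece to the centroidal x-axis using Ī + A·d² with d = y − 125:
  web: d = 0 mm → contributes +23 437 500 mm⁴
  top flange (beyond web): d = 116 mm → contributes +21 114 378 mm⁴
  bottom flange (beyond web): d = -116 mm → contributes +21 114 378 mm⁴
Total I = 65 666 256 mm⁴.
For the y-axis: x̄ = 30.545 mm.
Repeating about the centroidal y-axis gives I_y = 7 186 971 mm⁴.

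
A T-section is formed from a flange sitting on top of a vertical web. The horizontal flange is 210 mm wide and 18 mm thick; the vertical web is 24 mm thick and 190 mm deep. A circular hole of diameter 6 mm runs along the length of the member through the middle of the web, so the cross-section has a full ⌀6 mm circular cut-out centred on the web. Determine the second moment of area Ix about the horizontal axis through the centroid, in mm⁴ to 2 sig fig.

Ix ≈ 3.6 × 10⁷ mm⁴

Decompose the section into non-overlapping parts with the origin at the bottom-left of its bounding rectangle.
Flange: 210 × 18, A = 3 780 mm², y = 199 mm, Ī = 102 060 mm⁴.
Web: 24 × 190, A = 4 560 mm², y = 95 mm, Ī = 13 718 000 mm⁴.
Hole (subtracted): ⌀6, A = 28.27 mm², y = 95 mm, Ī = 63.62 mm⁴.
Centroid: ȳ = ΣA·y / ΣA = 142.3 mm.
Transfer each piece to the horizontal axis through the centroid using Ī + A·d² with d = y − 142.3:
  flange: d = 56.7 mm → contributes +12 255 614 mm⁴
  web: d = -47.3 mm → contributes +23 918 764 mm⁴
  hole: d = -47.3 mm → contributes −63 314 mm⁴
Total I = 36 111 065 mm⁴.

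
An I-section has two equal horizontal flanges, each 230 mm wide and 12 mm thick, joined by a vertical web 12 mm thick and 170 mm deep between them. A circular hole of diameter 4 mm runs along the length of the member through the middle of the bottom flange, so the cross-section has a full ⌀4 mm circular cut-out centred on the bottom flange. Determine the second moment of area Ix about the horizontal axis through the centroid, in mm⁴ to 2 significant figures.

Split into non-overlapping primitives; take the origin at the lower-left of the bounding box.
Bottom flange: 230 × 12, A = 2 760 mm², y = 6 mm, Ī = 33 120 mm⁴.
Web: 12 × 170, A = 2 040 mm², y = 97 mm, Ī = 4 913 000 mm⁴.
Top flange: 230 × 12, A = 2 760 mm², y = 188 mm, Ī = 33 120 mm⁴.
Hole (subtracted): ⌀4, A = 12.57 mm², y = 6 mm, Ī = 12.57 mm⁴.
Centroid: ȳ = ΣA·y / ΣA = 97.15 mm.
Transfer each piece to the horizontal axis through the centroid using Ī + A·d² with d = y − 97.15:
  bottom flange: d = -91.15 mm → contributes +22 964 852 mm⁴
  web: d = -0.1515 mm → contributes +4 913 047 mm⁴
  top flange: d = 90.85 mm → contributes +22 812 635 mm⁴
  hole: d = -91.15 mm → contributes −104 421 mm⁴
Total I = 50 586 112 mm⁴.

Ix ≈ 5.1 × 10⁷ mm⁴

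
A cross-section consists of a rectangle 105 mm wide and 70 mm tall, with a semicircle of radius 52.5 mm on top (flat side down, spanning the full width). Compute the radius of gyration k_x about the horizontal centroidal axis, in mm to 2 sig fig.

k_x ≈ 33 mm

Treat the section as a set of non-overlapping primitives; coordinates are from the bounding-box lower-left.
Rectangular body: 105 × 70, A = 7 350 mm², y = 35 mm, Ī = 3 001 250 mm⁴.
Semicircular cap: semicircle r = 52.5, A = 4 330 mm², y = 92.28 mm, Ī = 833 814 mm⁴.
Centroid: ȳ = ΣA·y / ΣA = 56.23 mm.
Transfer each piece to the horizontal centroidal axis using Ī + A·d² with d = y − 56.23:
  rectangular body: d = -21.23 mm → contributes +6 315 207 mm⁴
  semicircular cap: d = 36.05 mm → contributes +6 459 763 mm⁴
Total I = 12 774 971 mm⁴.
Radius of gyration: k = √(I/A) = √(12 774 971 / 11 680) = 33.07 mm.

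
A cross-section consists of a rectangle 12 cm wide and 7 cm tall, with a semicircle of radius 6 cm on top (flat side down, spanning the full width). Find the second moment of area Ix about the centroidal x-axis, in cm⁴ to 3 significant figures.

Split into non-overlapping primitives; take the origin at the lower-left of the bounding box.
Rectangular body: 12 × 7, A = 84 cm², y = 3.5 cm, Ī = 343 cm⁴.
Semicircular cap: semicircle r = 6, A = 56.549 cm², y = 9.5465 cm, Ī = 142.25 cm⁴.
Centroid: ȳ = ΣA·y / ΣA = 5.9328 cm.
Transfer each piece to the centroidal x-axis using Ī + A·d² with d = y − 5.9328:
  rectangular body: d = -2.4328 cm → contributes +840.14 cm⁴
  semicircular cap: d = 3.6137 cm → contributes +880.71 cm⁴
Total I = 1720.9 cm⁴.

Ix ≈ 1720 cm⁴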